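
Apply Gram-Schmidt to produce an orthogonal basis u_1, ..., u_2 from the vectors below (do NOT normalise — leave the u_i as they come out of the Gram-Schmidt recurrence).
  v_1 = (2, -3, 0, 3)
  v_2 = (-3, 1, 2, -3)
Orthogonal basis:
  u_1 = (2, -3, 0, 3)
  u_2 = (-15/11, -16/11, 2, -6/11)

Apply the Gram-Schmidt recurrence
  u_1 = v_1
  u_i = v_i − Σ_{j<i} ((v_i · u_j) / (u_j · u_j)) · u_j.

Step by step this gives:
  u_1 = (2, -3, 0, 3)
  u_2 = (-15/11, -16/11, 2, -6/11)

Orthogonality check:
  u_2 · u_1 = 0 (should be 0)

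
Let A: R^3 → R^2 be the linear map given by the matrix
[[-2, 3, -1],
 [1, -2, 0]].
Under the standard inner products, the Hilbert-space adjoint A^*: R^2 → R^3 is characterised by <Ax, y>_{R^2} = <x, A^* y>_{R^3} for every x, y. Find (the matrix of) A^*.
A^* = A^T =
[[-2, 1],
 [3, -2],
 [-1, 0]]

For real matrices with standard dot products, the defining identity <Ax, y> = <x, A^* y> gives (Ax)^T y = x^T (A^*) y, i.e. x^T A^T y = x^T (A^*) y. Since this holds for all x, y, we must have A^* = A^T. Therefore
A^* =
[[-2, 1],
 [3, -2],
 [-1, 0]].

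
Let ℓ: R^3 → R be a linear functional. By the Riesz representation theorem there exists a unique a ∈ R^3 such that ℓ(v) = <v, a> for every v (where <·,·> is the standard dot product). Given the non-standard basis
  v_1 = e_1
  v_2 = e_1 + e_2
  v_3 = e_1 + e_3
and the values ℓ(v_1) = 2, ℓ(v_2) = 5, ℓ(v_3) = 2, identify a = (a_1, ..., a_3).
a = (2, 3, 0)

Write a = (a_1, ..., a_3) in the standard basis. For each basis vector v_i, ℓ(v_i) = <v_i, a> is a linear equation in the a_j's. Collect the n equations into a matrix system V a = ℓ, where row i of V is v_i (expressed in the standard basis). Since V is invertible (lower-triangular with 1s on the diagonal, up to permutation), solve by back-substitution:
  V =
[[1, 0, 0],
 [1, 1, 0],
 [1, 0, 1]]
  V a = (2, 5, 2)
Solving gives a = (2, 3, 0).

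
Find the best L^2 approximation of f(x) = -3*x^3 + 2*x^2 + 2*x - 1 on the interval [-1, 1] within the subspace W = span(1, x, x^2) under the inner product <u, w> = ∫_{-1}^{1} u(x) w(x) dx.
g(x) = 2*x^2 + x/5 - 1

The best approximation g ∈ W is the orthogonal projection of f onto W. Writing g = a_0 + a_1 x + a_2 x^2, the coefficients solve the normal equations G · a = b where
  G_{ij} = <φ_i, φ_j> and b_i = <f, φ_i>, with φ_0 = 1, φ_1 = x, φ_2 = x^2.
G =
  [2, 0, 2/3]
  [0, 2/3, 0]
  [2/3, 0, 2/5],
b = (-2/3, 2/15, 2/15).
Solving gives a_0 = -1, a_1 = 1/5, a_2 = 2, so
  g(x) = 2*x^2 + x/5 - 1.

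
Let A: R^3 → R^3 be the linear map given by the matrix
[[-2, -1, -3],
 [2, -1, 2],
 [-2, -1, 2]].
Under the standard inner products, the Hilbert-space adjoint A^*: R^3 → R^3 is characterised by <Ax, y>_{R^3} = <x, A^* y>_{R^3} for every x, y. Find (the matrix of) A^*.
A^* = A^T =
[[-2, 2, -2],
 [-1, -1, -1],
 [-3, 2, 2]]

For real matrices with standard dot products, the defining identity <Ax, y> = <x, A^* y> gives (Ax)^T y = x^T (A^*) y, i.e. x^T A^T y = x^T (A^*) y. Since this holds for all x, y, we must have A^* = A^T. Therefore
A^* =
[[-2, 2, -2],
 [-1, -1, -1],
 [-3, 2, 2]].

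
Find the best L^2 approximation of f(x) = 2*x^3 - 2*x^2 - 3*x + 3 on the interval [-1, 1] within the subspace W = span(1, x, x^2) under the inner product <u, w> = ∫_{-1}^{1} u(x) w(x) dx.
g(x) = -2*x^2 - 9*x/5 + 3

The best approximation g ∈ W is the orthogonal projection of f onto W. Writing g = a_0 + a_1 x + a_2 x^2, the coefficients solve the normal equations G · a = b where
  G_{ij} = <φ_i, φ_j> and b_i = <f, φ_i>, with φ_0 = 1, φ_1 = x, φ_2 = x^2.
G =
  [2, 0, 2/3]
  [0, 2/3, 0]
  [2/3, 0, 2/5],
b = (14/3, -6/5, 6/5).
Solving gives a_0 = 3, a_1 = -9/5, a_2 = -2, so
  g(x) = -2*x^2 - 9*x/5 + 3.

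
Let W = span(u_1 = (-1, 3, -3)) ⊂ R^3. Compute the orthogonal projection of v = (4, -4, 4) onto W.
proj_W(v) = (28/19, -84/19, 84/19)

Set up U = [u_1 | ... | u_1] ∈ R^(3×1). The projector onto W = col(U) is P = U (U^T U)^(-1) U^T.
Compute U^T U =
  [19],
and U^T v = (-28).
Solve U^T U · c = U^T v for the coefficients: c = (-28/19). The projection is proj_W(v) = U c.
Check: (v - proj_W(v)) · u_1 = 0  (should be 0).
Result: proj_W(v) = (28/19, -84/19, 84/19).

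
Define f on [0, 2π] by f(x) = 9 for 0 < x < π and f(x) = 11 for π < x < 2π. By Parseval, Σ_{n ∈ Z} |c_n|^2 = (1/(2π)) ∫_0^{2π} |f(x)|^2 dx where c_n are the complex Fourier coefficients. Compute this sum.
Σ |c_n|^2 = 101

Parseval equates the L^2 energy of f (normalised by 1/(2π)) with the ℓ^2 sum of its Fourier coefficients: (1/(2π)) ∫_0^{2π} |f|^2 = Σ |c_n|^2.
Compute the left side: (1/(2π)) [∫_0^π 9^2 dx + ∫_π^{2π} 11^2 dx] = (1/(2π)) · (81π + 121π) = (81 + 121)/2 = 101.
So Σ_{n ∈ Z} |c_n|^2 = 101.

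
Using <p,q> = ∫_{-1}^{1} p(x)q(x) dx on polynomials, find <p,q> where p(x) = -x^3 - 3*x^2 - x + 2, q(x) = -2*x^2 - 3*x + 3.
<p,q> = 134/15

Expand the product: p(x)·q(x) = 2*x^5 + 9*x^4 + 8*x^3 - 10*x^2 - 9*x + 6.
∫_{-1}^{1} of each monomial x^k gives [2/(k+1) if k even, 0 if k odd]. Integrating term-by-term (or equivalently evaluating the antiderivative F(x) = x^6/3 + 9*x^5/5 + 2*x^4 - 10*x^3/3 - 9*x^2/2 + 6*x at the endpoints):
  F(1) − F(−1) = 23/10 − (-199/30) = 134/15.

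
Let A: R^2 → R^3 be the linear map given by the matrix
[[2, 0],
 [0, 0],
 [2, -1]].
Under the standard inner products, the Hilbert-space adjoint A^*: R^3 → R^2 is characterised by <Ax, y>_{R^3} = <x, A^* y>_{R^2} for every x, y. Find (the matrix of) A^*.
A^* = A^T =
[[2, 0, 2],
 [0, 0, -1]]

For real matrices with standard dot products, the defining identity <Ax, y> = <x, A^* y> gives (Ax)^T y = x^T (A^*) y, i.e. x^T A^T y = x^T (A^*) y. Since this holds for all x, y, we must have A^* = A^T. Therefore
A^* =
[[2, 0, 2],
 [0, 0, -1]].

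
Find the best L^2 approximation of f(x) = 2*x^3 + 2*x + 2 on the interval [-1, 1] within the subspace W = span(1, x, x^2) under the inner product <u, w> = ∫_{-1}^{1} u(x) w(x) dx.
g(x) = 16*x/5 + 2

The best approximation g ∈ W is the orthogonal projection of f onto W. Writing g = a_0 + a_1 x + a_2 x^2, the coefficients solve the normal equations G · a = b where
  G_{ij} = <φ_i, φ_j> and b_i = <f, φ_i>, with φ_0 = 1, φ_1 = x, φ_2 = x^2.
G =
  [2, 0, 2/3]
  [0, 2/3, 0]
  [2/3, 0, 2/5],
b = (4, 32/15, 4/3).
Solving gives a_0 = 2, a_1 = 16/5, a_2 = 0, so
  g(x) = 16*x/5 + 2.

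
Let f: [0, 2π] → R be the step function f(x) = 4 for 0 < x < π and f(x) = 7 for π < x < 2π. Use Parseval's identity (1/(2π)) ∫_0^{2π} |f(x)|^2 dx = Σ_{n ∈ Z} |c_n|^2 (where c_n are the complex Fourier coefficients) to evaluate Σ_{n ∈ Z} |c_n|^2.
Σ |c_n|^2 = 65/2

Parseval equates the L^2 energy of f (normalised by 1/(2π)) with the ℓ^2 sum of its Fourier coefficients: (1/(2π)) ∫_0^{2π} |f|^2 = Σ |c_n|^2.
Compute the left side: (1/(2π)) [∫_0^π 4^2 dx + ∫_π^{2π} 7^2 dx] = (1/(2π)) · (16π + 49π) = (16 + 49)/2 = 65/2.
So Σ_{n ∈ Z} |c_n|^2 = 65/2.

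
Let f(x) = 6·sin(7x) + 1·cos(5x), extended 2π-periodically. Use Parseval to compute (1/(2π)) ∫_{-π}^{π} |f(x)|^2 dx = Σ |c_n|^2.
Σ |c_n|^2 = 37/2

Expand |f|^2 and use orthogonality of {sin(nx), cos(mx)} on [-π, π]:
  ∫_{-π}^{π} sin(nx)^2 dx = π, ∫ cos(mx)^2 dx = π, and cross terms integrate to 0.
So ∫_{-π}^{π} f(x)^2 dx = 6^2 · π + 1^2 · π = (36 + 1)π.
Divide by 2π: (36 + 1)/2 = 37/2.
By Parseval, this equals Σ |c_n|^2.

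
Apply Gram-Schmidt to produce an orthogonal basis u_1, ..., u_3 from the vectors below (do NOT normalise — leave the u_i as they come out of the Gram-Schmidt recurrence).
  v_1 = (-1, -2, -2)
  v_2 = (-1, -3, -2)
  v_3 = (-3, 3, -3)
Orthogonal basis:
  u_1 = (-1, -2, -2)
  u_2 = (2/9, -5/9, 4/9)
  u_3 = (-6/5, 0, 3/5)

Apply the Gram-Schmidt recurrence
  u_1 = v_1
  u_i = v_i − Σ_{j<i} ((v_i · u_j) / (u_j · u_j)) · u_j.

Step by step this gives:
  u_1 = (-1, -2, -2)
  u_2 = (2/9, -5/9, 4/9)
  u_3 = (-6/5, 0, 3/5)

Orthogonality check:
  u_2 · u_1 = 0 (should be 0)
  u_3 · u_1 = 0 (should be 0)
  u_3 · u_2 = 0 (should be 0)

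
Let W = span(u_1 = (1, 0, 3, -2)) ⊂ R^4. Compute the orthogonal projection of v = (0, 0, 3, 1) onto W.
proj_W(v) = (1/2, 0, 3/2, -1)

Set up U = [u_1 | ... | u_1] ∈ R^(4×1). The projector onto W = col(U) is P = U (U^T U)^(-1) U^T.
Compute U^T U =
  [14],
and U^T v = (7).
Solve U^T U · c = U^T v for the coefficients: c = (1/2). The projection is proj_W(v) = U c.
Check: (v - proj_W(v)) · u_1 = 0  (should be 0).
Result: proj_W(v) = (1/2, 0, 3/2, -1).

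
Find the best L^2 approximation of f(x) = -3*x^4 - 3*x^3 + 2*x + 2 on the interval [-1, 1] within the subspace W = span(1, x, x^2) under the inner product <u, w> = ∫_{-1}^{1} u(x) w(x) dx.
g(x) = -18*x^2/7 + x/5 + 79/35

The best approximation g ∈ W is the orthogonal projection of f onto W. Writing g = a_0 + a_1 x + a_2 x^2, the coefficients solve the normal equations G · a = b where
  G_{ij} = <φ_i, φ_j> and b_i = <f, φ_i>, with φ_0 = 1, φ_1 = x, φ_2 = x^2.
G =
  [2, 0, 2/3]
  [0, 2/3, 0]
  [2/3, 0, 2/5],
b = (14/5, 2/15, 10/21).
Solving gives a_0 = 79/35, a_1 = 1/5, a_2 = -18/7, so
  g(x) = -18*x^2/7 + x/5 + 79/35.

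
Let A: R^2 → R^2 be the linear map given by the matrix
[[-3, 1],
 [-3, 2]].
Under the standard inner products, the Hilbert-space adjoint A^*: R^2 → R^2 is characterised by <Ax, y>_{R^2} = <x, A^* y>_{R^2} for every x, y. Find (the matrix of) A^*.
A^* = A^T =
[[-3, -3],
 [1, 2]]

For real matrices with standard dot products, the defining identity <Ax, y> = <x, A^* y> gives (Ax)^T y = x^T (A^*) y, i.e. x^T A^T y = x^T (A^*) y. Since this holds for all x, y, we must have A^* = A^T. Therefore
A^* =
[[-3, -3],
 [1, 2]].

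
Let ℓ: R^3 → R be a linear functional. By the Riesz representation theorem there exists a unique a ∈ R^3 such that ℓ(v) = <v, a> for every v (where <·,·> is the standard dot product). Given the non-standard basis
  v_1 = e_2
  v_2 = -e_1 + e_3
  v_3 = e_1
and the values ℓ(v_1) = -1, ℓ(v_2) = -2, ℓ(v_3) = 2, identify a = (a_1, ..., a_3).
a = (2, -1, 0)

Write a = (a_1, ..., a_3) in the standard basis. For each basis vector v_i, ℓ(v_i) = <v_i, a> is a linear equation in the a_j's. Collect the n equations into a matrix system V a = ℓ, where row i of V is v_i (expressed in the standard basis). Since V is invertible (lower-triangular with 1s on the diagonal, up to permutation), solve by back-substitution:
  V =
[[0, 1, 0],
 [-1, 0, 1],
 [1, 0, 0]]
  V a = (-1, -2, 2)
Solving gives a = (2, -1, 0).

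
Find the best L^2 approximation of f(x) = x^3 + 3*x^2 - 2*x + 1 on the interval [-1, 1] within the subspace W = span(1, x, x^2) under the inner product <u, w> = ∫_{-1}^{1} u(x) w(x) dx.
g(x) = 3*x^2 - 7*x/5 + 1

The best approximation g ∈ W is the orthogonal projection of f onto W. Writing g = a_0 + a_1 x + a_2 x^2, the coefficients solve the normal equations G · a = b where
  G_{ij} = <φ_i, φ_j> and b_i = <f, φ_i>, with φ_0 = 1, φ_1 = x, φ_2 = x^2.
G =
  [2, 0, 2/3]
  [0, 2/3, 0]
  [2/3, 0, 2/5],
b = (4, -14/15, 28/15).
Solving gives a_0 = 1, a_1 = -7/5, a_2 = 3, so
  g(x) = 3*x^2 - 7*x/5 + 1.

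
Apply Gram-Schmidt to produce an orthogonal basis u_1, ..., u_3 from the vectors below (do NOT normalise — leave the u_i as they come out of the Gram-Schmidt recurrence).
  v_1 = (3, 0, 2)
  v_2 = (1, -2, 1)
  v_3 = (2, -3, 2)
Orthogonal basis:
  u_1 = (3, 0, 2)
  u_2 = (-2/13, -2, 3/13)
  u_3 = (-4/53, 1/53, 6/53)

Apply the Gram-Schmidt recurrence
  u_1 = v_1
  u_i = v_i − Σ_{j<i} ((v_i · u_j) / (u_j · u_j)) · u_j.

Step by step this gives:
  u_1 = (3, 0, 2)
  u_2 = (-2/13, -2, 3/13)
  u_3 = (-4/53, 1/53, 6/53)

Orthogonality check:
  u_2 · u_1 = 0 (should be 0)
  u_3 · u_1 = 0 (should be 0)
  u_3 · u_2 = 0 (should be 0)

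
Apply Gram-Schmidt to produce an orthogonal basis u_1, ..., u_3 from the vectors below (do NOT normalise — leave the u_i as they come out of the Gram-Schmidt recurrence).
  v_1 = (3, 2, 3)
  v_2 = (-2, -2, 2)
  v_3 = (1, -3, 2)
Orthogonal basis:
  u_1 = (3, 2, 3)
  u_2 = (-16/11, -18/11, 28/11)
  u_3 = (105/62, -63/31, -21/62)

Apply the Gram-Schmidt recurrence
  u_1 = v_1
  u_i = v_i − Σ_{j<i} ((v_i · u_j) / (u_j · u_j)) · u_j.

Step by step this gives:
  u_1 = (3, 2, 3)
  u_2 = (-16/11, -18/11, 28/11)
  u_3 = (105/62, -63/31, -21/62)

Orthogonality check:
  u_2 · u_1 = 0 (should be 0)
  u_3 · u_1 = 0 (should be 0)
  u_3 · u_2 = 0 (should be 0)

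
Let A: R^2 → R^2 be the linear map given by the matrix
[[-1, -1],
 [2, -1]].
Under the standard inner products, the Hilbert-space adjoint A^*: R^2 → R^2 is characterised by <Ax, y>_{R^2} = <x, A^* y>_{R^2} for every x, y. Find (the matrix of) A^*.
A^* = A^T =
[[-1, 2],
 [-1, -1]]

For real matrices with standard dot products, the defining identity <Ax, y> = <x, A^* y> gives (Ax)^T y = x^T (A^*) y, i.e. x^T A^T y = x^T (A^*) y. Since this holds for all x, y, we must have A^* = A^T. Therefore
A^* =
[[-1, 2],
 [-1, -1]].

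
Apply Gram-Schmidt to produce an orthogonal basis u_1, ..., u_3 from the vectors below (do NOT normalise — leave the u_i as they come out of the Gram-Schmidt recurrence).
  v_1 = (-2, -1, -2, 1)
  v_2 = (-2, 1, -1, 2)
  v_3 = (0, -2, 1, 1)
Orthogonal basis:
  u_1 = (-2, -1, -2, 1)
  u_2 = (-3/5, 17/10, 2/5, 13/10)
  u_3 = (0, -4/3, 4/3, 4/3)

Apply the Gram-Schmidt recurrence
  u_1 = v_1
  u_i = v_i − Σ_{j<i} ((v_i · u_j) / (u_j · u_j)) · u_j.

Step by step this gives:
  u_1 = (-2, -1, -2, 1)
  u_2 = (-3/5, 17/10, 2/5, 13/10)
  u_3 = (0, -4/3, 4/3, 4/3)

Orthogonality check:
  u_2 · u_1 = 0 (should be 0)
  u_3 · u_1 = 0 (should be 0)
  u_3 · u_2 = 0 (should be 0)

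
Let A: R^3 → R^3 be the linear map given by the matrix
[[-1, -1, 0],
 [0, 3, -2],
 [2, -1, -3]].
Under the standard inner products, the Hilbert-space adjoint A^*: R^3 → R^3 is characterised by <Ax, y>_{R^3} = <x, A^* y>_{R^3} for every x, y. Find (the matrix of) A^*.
A^* = A^T =
[[-1, 0, 2],
 [-1, 3, -1],
 [0, -2, -3]]

For real matrices with standard dot products, the defining identity <Ax, y> = <x, A^* y> gives (Ax)^T y = x^T (A^*) y, i.e. x^T A^T y = x^T (A^*) y. Since this holds for all x, y, we must have A^* = A^T. Therefore
A^* =
[[-1, 0, 2],
 [-1, 3, -1],
 [0, -2, -3]].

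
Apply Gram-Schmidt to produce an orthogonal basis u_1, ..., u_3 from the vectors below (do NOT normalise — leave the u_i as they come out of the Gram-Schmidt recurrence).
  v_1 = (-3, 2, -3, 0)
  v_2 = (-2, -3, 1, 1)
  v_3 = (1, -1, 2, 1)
Orthogonal basis:
  u_1 = (-3, 2, -3, 0)
  u_2 = (-53/22, -30/11, 13/22, 1)
  u_3 = (-28/321, 50/107, 128/321, 266/321)

Apply the Gram-Schmidt recurrence
  u_1 = v_1
  u_i = v_i − Σ_{j<i} ((v_i · u_j) / (u_j · u_j)) · u_j.

Step by step this gives:
  u_1 = (-3, 2, -3, 0)
  u_2 = (-53/22, -30/11, 13/22, 1)
  u_3 = (-28/321, 50/107, 128/321, 266/321)

Orthogonality check:
  u_2 · u_1 = 0 (should be 0)
  u_3 · u_1 = 0 (should be 0)
  u_3 · u_2 = 0 (should be 0)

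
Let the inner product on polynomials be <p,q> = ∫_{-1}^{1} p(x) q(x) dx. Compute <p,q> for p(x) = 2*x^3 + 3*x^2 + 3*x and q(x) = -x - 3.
<p,q> = -44/5

Expand the product: p(x)·q(x) = -2*x^4 - 9*x^3 - 12*x^2 - 9*x.
∫_{-1}^{1} of each monomial x^k gives [2/(k+1) if k even, 0 if k odd]. Integrating term-by-term (or equivalently evaluating the antiderivative F(x) = -2*x^5/5 - 9*x^4/4 - 4*x^3 - 9*x^2/2 at the endpoints):
  F(1) − F(−1) = -223/20 − (-47/20) = -44/5.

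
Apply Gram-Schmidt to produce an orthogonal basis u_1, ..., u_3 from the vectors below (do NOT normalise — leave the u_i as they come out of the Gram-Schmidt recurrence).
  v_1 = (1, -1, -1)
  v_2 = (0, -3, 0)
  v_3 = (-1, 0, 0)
Orthogonal basis:
  u_1 = (1, -1, -1)
  u_2 = (-1, -2, 1)
  u_3 = (-1/2, 0, -1/2)

Apply the Gram-Schmidt recurrence
  u_1 = v_1
  u_i = v_i − Σ_{j<i} ((v_i · u_j) / (u_j · u_j)) · u_j.

Step by step this gives:
  u_1 = (1, -1, -1)
  u_2 = (-1, -2, 1)
  u_3 = (-1/2, 0, -1/2)

Orthogonality check:
  u_2 · u_1 = 0 (should be 0)
  u_3 · u_1 = 0 (should be 0)
  u_3 · u_2 = 0 (should be 0)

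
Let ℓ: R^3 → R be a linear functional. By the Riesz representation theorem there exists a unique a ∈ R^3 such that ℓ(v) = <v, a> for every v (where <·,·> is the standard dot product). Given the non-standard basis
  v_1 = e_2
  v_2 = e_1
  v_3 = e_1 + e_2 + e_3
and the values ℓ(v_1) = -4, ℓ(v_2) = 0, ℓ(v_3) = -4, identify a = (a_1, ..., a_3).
a = (0, -4, 0)

Write a = (a_1, ..., a_3) in the standard basis. For each basis vector v_i, ℓ(v_i) = <v_i, a> is a linear equation in the a_j's. Collect the n equations into a matrix system V a = ℓ, where row i of V is v_i (expressed in the standard basis). Since V is invertible (lower-triangular with 1s on the diagonal, up to permutation), solve by back-substitution:
  V =
[[0, 1, 0],
 [1, 0, 0],
 [1, 1, 1]]
  V a = (-4, 0, -4)
Solving gives a = (0, -4, 0).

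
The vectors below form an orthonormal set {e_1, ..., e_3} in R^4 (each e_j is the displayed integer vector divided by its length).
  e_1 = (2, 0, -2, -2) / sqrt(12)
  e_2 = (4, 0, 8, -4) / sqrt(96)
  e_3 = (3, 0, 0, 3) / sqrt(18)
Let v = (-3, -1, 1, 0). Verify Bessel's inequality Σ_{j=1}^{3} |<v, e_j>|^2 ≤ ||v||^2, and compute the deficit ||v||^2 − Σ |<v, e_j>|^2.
Σ |<v, e_j>|^2 = 10; ||v||^2 = 11; deficit = 1

Write each e_j = u_j / sqrt(<u_j, u_j>) where u_j is the displayed integer vector. Then <v, e_j> = <v, u_j> / sqrt(<u_j, u_j>), so |<v, e_j>|^2 = <v, u_j>^2 / <u_j, u_j>.
Coefficients: <v, e_1> = -8/sqrt(12), <v, e_2> = -4/sqrt(96), <v, e_3> = -9/sqrt(18).
Square and sum: Σ |<v, e_j>|^2 = 10.
Compute ||v||^2 = v·v = 11.
Deficit = 11 − 10 = 1 ≥ 0, confirming Bessel's inequality. (The deficit equals ||v − Σ <v,e_j> e_j||^2, the squared distance from v to span{e_j}.)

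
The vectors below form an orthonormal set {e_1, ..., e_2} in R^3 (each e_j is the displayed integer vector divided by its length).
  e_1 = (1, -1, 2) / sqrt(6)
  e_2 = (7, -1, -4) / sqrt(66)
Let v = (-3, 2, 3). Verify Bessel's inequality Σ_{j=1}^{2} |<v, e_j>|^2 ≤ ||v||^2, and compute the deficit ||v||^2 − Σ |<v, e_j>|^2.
Σ |<v, e_j>|^2 = 206/11; ||v||^2 = 22; deficit = 36/11

Write each e_j = u_j / sqrt(<u_j, u_j>) where u_j is the displayed integer vector. Then <v, e_j> = <v, u_j> / sqrt(<u_j, u_j>), so |<v, e_j>|^2 = <v, u_j>^2 / <u_j, u_j>.
Coefficients: <v, e_1> = 1/sqrt(6), <v, e_2> = -35/sqrt(66).
Square and sum: Σ |<v, e_j>|^2 = 206/11.
Compute ||v||^2 = v·v = 22.
Deficit = 22 − 206/11 = 36/11 ≥ 0, confirming Bessel's inequality. (The deficit equals ||v − Σ <v,e_j> e_j||^2, the squared distance from v to span{e_j}.)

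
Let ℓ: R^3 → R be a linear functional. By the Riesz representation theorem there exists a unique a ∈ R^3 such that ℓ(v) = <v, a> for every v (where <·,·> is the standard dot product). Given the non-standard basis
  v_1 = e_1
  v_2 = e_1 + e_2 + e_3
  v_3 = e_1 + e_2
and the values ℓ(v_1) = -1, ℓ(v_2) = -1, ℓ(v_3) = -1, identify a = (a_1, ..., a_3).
a = (-1, 0, 0)

Write a = (a_1, ..., a_3) in the standard basis. For each basis vector v_i, ℓ(v_i) = <v_i, a> is a linear equation in the a_j's. Collect the n equations into a matrix system V a = ℓ, where row i of V is v_i (expressed in the standard basis). Since V is invertible (lower-triangular with 1s on the diagonal, up to permutation), solve by back-substitution:
  V =
[[1, 0, 0],
 [1, 1, 1],
 [1, 1, 0]]
  V a = (-1, -1, -1)
Solving gives a = (-1, 0, 0).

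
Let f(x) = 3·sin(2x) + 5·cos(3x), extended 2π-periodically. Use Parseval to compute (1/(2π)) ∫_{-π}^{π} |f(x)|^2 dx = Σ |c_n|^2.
Σ |c_n|^2 = 17

Expand |f|^2 and use orthogonality of {sin(nx), cos(mx)} on [-π, π]:
  ∫_{-π}^{π} sin(nx)^2 dx = π, ∫ cos(mx)^2 dx = π, and cross terms integrate to 0.
So ∫_{-π}^{π} f(x)^2 dx = 3^2 · π + 5^2 · π = (9 + 25)π.
Divide by 2π: (9 + 25)/2 = 17.
By Parseval, this equals Σ |c_n|^2.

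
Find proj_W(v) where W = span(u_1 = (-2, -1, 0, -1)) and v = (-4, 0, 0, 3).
proj_W(v) = (-5/3, -5/6, 0, -5/6)

Set up U = [u_1 | ... | u_1] ∈ R^(4×1). The projector onto W = col(U) is P = U (U^T U)^(-1) U^T.
Compute U^T U =
  [6],
and U^T v = (5).
Solve U^T U · c = U^T v for the coefficients: c = (5/6). The projection is proj_W(v) = U c.
Check: (v - proj_W(v)) · u_1 = 0  (should be 0).
Result: proj_W(v) = (-5/3, -5/6, 0, -5/6).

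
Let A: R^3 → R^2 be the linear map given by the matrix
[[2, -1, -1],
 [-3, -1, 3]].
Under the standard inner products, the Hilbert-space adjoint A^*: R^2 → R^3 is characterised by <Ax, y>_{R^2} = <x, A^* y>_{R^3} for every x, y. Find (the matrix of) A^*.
A^* = A^T =
[[2, -3],
 [-1, -1],
 [-1, 3]]

For real matrices with standard dot products, the defining identity <Ax, y> = <x, A^* y> gives (Ax)^T y = x^T (A^*) y, i.e. x^T A^T y = x^T (A^*) y. Since this holds for all x, y, we must have A^* = A^T. Therefore
A^* =
[[2, -3],
 [-1, -1],
 [-1, 3]].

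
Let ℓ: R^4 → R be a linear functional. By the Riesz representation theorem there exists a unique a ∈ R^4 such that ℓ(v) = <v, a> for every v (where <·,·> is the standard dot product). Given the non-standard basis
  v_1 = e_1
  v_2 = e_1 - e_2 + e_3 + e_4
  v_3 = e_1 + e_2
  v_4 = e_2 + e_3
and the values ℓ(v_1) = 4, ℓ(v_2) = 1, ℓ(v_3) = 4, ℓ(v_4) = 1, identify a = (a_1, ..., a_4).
a = (4, 0, 1, -4)

Write a = (a_1, ..., a_4) in the standard basis. For each basis vector v_i, ℓ(v_i) = <v_i, a> is a linear equation in the a_j's. Collect the n equations into a matrix system V a = ℓ, where row i of V is v_i (expressed in the standard basis). Since V is invertible (lower-triangular with 1s on the diagonal, up to permutation), solve by back-substitution:
  V =
[[1, 0, 0, 0],
 [1, -1, 1, 1],
 [1, 1, 0, 0],
 [0, 1, 1, 0]]
  V a = (4, 1, 4, 1)
Solving gives a = (4, 0, 1, -4).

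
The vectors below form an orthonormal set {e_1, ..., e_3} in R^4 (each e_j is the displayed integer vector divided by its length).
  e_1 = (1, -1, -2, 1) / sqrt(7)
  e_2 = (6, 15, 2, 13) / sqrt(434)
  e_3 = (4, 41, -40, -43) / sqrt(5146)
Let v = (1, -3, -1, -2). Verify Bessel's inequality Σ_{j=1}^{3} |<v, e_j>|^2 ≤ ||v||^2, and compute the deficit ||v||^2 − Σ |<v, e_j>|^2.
Σ |<v, e_j>|^2 = 1049/83; ||v||^2 = 15; deficit = 196/83

Write each e_j = u_j / sqrt(<u_j, u_j>) where u_j is the displayed integer vector. Then <v, e_j> = <v, u_j> / sqrt(<u_j, u_j>), so |<v, e_j>|^2 = <v, u_j>^2 / <u_j, u_j>.
Coefficients: <v, e_1> = 4/sqrt(7), <v, e_2> = -67/sqrt(434), <v, e_3> = 7/sqrt(5146).
Square and sum: Σ |<v, e_j>|^2 = 1049/83.
Compute ||v||^2 = v·v = 15.
Deficit = 15 − 1049/83 = 196/83 ≥ 0, confirming Bessel's inequality. (The deficit equals ||v − Σ <v,e_j> e_j||^2, the squared distance from v to span{e_j}.)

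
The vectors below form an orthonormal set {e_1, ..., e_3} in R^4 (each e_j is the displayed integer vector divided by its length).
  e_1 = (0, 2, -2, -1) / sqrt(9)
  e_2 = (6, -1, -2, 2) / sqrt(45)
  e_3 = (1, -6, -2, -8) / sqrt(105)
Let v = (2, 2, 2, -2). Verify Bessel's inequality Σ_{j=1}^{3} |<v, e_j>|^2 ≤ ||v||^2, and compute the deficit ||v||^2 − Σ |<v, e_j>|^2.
Σ |<v, e_j>|^2 = 4/7; ||v||^2 = 16; deficit = 108/7

Write each e_j = u_j / sqrt(<u_j, u_j>) where u_j is the displayed integer vector. Then <v, e_j> = <v, u_j> / sqrt(<u_j, u_j>), so |<v, e_j>|^2 = <v, u_j>^2 / <u_j, u_j>.
Coefficients: <v, e_1> = 2/sqrt(9), <v, e_2> = 2/sqrt(45), <v, e_3> = 2/sqrt(105).
Square and sum: Σ |<v, e_j>|^2 = 4/7.
Compute ||v||^2 = v·v = 16.
Deficit = 16 − 4/7 = 108/7 ≥ 0, confirming Bessel's inequality. (The deficit equals ||v − Σ <v,e_j> e_j||^2, the squared distance from v to span{e_j}.)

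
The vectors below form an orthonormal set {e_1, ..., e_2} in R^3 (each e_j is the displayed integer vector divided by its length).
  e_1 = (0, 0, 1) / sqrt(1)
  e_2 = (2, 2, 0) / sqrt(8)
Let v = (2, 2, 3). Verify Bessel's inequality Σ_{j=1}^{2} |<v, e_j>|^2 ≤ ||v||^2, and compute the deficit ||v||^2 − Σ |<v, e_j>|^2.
Σ |<v, e_j>|^2 = 17; ||v||^2 = 17; deficit = 0

Write each e_j = u_j / sqrt(<u_j, u_j>) where u_j is the displayed integer vector. Then <v, e_j> = <v, u_j> / sqrt(<u_j, u_j>), so |<v, e_j>|^2 = <v, u_j>^2 / <u_j, u_j>.
Coefficients: <v, e_1> = 3/sqrt(1), <v, e_2> = 8/sqrt(8).
Square and sum: Σ |<v, e_j>|^2 = 17.
Compute ||v||^2 = v·v = 17.
Deficit = 17 − 17 = 0 ≥ 0, confirming Bessel's inequality. (The deficit equals ||v − Σ <v,e_j> e_j||^2, the squared distance from v to span{e_j}.)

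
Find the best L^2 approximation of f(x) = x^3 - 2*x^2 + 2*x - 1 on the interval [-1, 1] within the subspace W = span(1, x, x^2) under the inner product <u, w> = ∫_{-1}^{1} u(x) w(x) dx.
g(x) = -2*x^2 + 13*x/5 - 1

The best approximation g ∈ W is the orthogonal projection of f onto W. Writing g = a_0 + a_1 x + a_2 x^2, the coefficients solve the normal equations G · a = b where
  G_{ij} = <φ_i, φ_j> and b_i = <f, φ_i>, with φ_0 = 1, φ_1 = x, φ_2 = x^2.
G =
  [2, 0, 2/3]
  [0, 2/3, 0]
  [2/3, 0, 2/5],
b = (-10/3, 26/15, -22/15).
Solving gives a_0 = -1, a_1 = 13/5, a_2 = -2, so
  g(x) = -2*x^2 + 13*x/5 - 1.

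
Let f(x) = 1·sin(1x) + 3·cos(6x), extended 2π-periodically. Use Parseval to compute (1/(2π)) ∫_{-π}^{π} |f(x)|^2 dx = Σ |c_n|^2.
Σ |c_n|^2 = 5

Expand |f|^2 and use orthogonality of {sin(nx), cos(mx)} on [-π, π]:
  ∫_{-π}^{π} sin(nx)^2 dx = π, ∫ cos(mx)^2 dx = π, and cross terms integrate to 0.
So ∫_{-π}^{π} f(x)^2 dx = 1^2 · π + 3^2 · π = (1 + 9)π.
Divide by 2π: (1 + 9)/2 = 5.
By Parseval, this equals Σ |c_n|^2.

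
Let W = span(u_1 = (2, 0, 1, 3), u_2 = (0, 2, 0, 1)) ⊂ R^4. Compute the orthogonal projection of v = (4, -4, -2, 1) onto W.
proj_W(v) = (132/61, -250/61, 66/61, 73/61)

Set up U = [u_1 | ... | u_2] ∈ R^(4×2). The projector onto W = col(U) is P = U (U^T U)^(-1) U^T.
Compute U^T U =
  [14, 3]
  [3, 5],
and U^T v = (9, -7).
Solve U^T U · c = U^T v for the coefficients: c = (66/61, -125/61). The projection is proj_W(v) = U c.
Check: (v - proj_W(v)) · u_1 = 0  (should be 0).
Check: (v - proj_W(v)) · u_2 = 0  (should be 0).
Result: proj_W(v) = (132/61, -250/61, 66/61, 73/61).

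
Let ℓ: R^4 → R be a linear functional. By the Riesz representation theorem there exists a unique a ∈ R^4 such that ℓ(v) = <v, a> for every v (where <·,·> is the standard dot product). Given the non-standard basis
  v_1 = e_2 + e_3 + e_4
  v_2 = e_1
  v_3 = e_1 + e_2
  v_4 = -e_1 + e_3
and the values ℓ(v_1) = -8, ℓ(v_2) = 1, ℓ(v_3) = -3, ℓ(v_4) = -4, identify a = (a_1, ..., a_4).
a = (1, -4, -3, -1)

Write a = (a_1, ..., a_4) in the standard basis. For each basis vector v_i, ℓ(v_i) = <v_i, a> is a linear equation in the a_j's. Collect the n equations into a matrix system V a = ℓ, where row i of V is v_i (expressed in the standard basis). Since V is invertible (lower-triangular with 1s on the diagonal, up to permutation), solve by back-substitution:
  V =
[[0, 1, 1, 1],
 [1, 0, 0, 0],
 [1, 1, 0, 0],
 [-1, 0, 1, 0]]
  V a = (-8, 1, -3, -4)
Solving gives a = (1, -4, -3, -1).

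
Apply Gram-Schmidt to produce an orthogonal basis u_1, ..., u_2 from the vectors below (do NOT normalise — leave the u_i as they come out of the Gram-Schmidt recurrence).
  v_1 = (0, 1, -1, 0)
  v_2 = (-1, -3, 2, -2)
Orthogonal basis:
  u_1 = (0, 1, -1, 0)
  u_2 = (-1, -1/2, -1/2, -2)

Apply the Gram-Schmidt recurrence
  u_1 = v_1
  u_i = v_i − Σ_{j<i} ((v_i · u_j) / (u_j · u_j)) · u_j.

Step by step this gives:
  u_1 = (0, 1, -1, 0)
  u_2 = (-1, -1/2, -1/2, -2)

Orthogonality check:
  u_2 · u_1 = 0 (should be 0)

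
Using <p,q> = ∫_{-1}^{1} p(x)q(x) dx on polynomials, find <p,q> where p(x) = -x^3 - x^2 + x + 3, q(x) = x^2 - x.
<p,q> = 4/3

Expand the product: p(x)·q(x) = -x^5 + 2*x^3 + 2*x^2 - 3*x.
∫_{-1}^{1} of each monomial x^k gives [2/(k+1) if k even, 0 if k odd]. Integrating term-by-term (or equivalently evaluating the antiderivative F(x) = -x^6/6 + x^4/2 + 2*x^3/3 - 3*x^2/2 at the endpoints):
  F(1) − F(−1) = -1/2 − (-11/6) = 4/3.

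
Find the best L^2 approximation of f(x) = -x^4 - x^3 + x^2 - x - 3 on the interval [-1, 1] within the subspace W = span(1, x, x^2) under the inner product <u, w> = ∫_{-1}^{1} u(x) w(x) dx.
g(x) = x^2/7 - 8*x/5 - 102/35

The best approximation g ∈ W is the orthogonal projection of f onto W. Writing g = a_0 + a_1 x + a_2 x^2, the coefficients solve the normal equations G · a = b where
  G_{ij} = <φ_i, φ_j> and b_i = <f, φ_i>, with φ_0 = 1, φ_1 = x, φ_2 = x^2.
G =
  [2, 0, 2/3]
  [0, 2/3, 0]
  [2/3, 0, 2/5],
b = (-86/15, -16/15, -66/35).
Solving gives a_0 = -102/35, a_1 = -8/5, a_2 = 1/7, so
  g(x) = x^2/7 - 8*x/5 - 102/35.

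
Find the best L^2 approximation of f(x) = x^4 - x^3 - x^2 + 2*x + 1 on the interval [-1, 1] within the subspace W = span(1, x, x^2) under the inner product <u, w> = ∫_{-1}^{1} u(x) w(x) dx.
g(x) = -x^2/7 + 7*x/5 + 32/35

The best approximation g ∈ W is the orthogonal projection of f onto W. Writing g = a_0 + a_1 x + a_2 x^2, the coefficients solve the normal equations G · a = b where
  G_{ij} = <φ_i, φ_j> and b_i = <f, φ_i>, with φ_0 = 1, φ_1 = x, φ_2 = x^2.
G =
  [2, 0, 2/3]
  [0, 2/3, 0]
  [2/3, 0, 2/5],
b = (26/15, 14/15, 58/105).
Solving gives a_0 = 32/35, a_1 = 7/5, a_2 = -1/7, so
  g(x) = -x^2/7 + 7*x/5 + 32/35.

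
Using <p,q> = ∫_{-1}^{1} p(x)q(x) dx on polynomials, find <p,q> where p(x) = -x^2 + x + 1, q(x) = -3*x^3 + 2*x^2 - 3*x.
<p,q> = -8/3

Expand the product: p(x)·q(x) = 3*x^5 - 5*x^4 + 2*x^3 - x^2 - 3*x.
∫_{-1}^{1} of each monomial x^k gives [2/(k+1) if k even, 0 if k odd]. Integrating term-by-term (or equivalently evaluating the antiderivative F(x) = x^6/2 - x^5 + x^4/2 - x^3/3 - 3*x^2/2 at the endpoints):
  F(1) − F(−1) = -11/6 − (5/6) = -8/3.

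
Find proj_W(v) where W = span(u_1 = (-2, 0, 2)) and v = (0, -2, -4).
proj_W(v) = (2, 0, -2)

Set up U = [u_1 | ... | u_1] ∈ R^(3×1). The projector onto W = col(U) is P = U (U^T U)^(-1) U^T.
Compute U^T U =
  [8],
and U^T v = (-8).
Solve U^T U · c = U^T v for the coefficients: c = (-1). The projection is proj_W(v) = U c.
Check: (v - proj_W(v)) · u_1 = 0  (should be 0).
Result: proj_W(v) = (2, 0, -2).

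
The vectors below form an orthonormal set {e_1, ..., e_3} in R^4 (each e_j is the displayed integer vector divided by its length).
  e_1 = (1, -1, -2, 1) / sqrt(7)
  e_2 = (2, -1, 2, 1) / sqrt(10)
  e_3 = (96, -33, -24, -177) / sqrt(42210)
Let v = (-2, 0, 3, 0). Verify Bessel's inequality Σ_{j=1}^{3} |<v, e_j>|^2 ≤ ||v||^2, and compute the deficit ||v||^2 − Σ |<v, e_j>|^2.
Σ |<v, e_j>|^2 = 750/67; ||v||^2 = 13; deficit = 121/67

Write each e_j = u_j / sqrt(<u_j, u_j>) where u_j is the displayed integer vector. Then <v, e_j> = <v, u_j> / sqrt(<u_j, u_j>), so |<v, e_j>|^2 = <v, u_j>^2 / <u_j, u_j>.
Coefficients: <v, e_1> = -8/sqrt(7), <v, e_2> = 2/sqrt(10), <v, e_3> = -264/sqrt(42210).
Square and sum: Σ |<v, e_j>|^2 = 750/67.
Compute ||v||^2 = v·v = 13.
Deficit = 13 − 750/67 = 121/67 ≥ 0, confirming Bessel's inequality. (The deficit equals ||v − Σ <v,e_j> e_j||^2, the squared distance from v to span{e_j}.)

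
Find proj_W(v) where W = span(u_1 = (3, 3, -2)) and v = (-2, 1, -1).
proj_W(v) = (-3/22, -3/22, 1/11)

Set up U = [u_1 | ... | u_1] ∈ R^(3×1). The projector onto W = col(U) is P = U (U^T U)^(-1) U^T.
Compute U^T U =
  [22],
and U^T v = (-1).
Solve U^T U · c = U^T v for the coefficients: c = (-1/22). The projection is proj_W(v) = U c.
Check: (v - proj_W(v)) · u_1 = 0  (should be 0).
Result: proj_W(v) = (-3/22, -3/22, 1/11).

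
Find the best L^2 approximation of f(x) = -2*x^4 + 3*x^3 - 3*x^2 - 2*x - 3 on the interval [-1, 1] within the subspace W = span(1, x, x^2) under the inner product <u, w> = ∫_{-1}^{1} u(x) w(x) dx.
g(x) = -33*x^2/7 - x/5 - 99/35

The best approximation g ∈ W is the orthogonal projection of f onto W. Writing g = a_0 + a_1 x + a_2 x^2, the coefficients solve the normal equations G · a = b where
  G_{ij} = <φ_i, φ_j> and b_i = <f, φ_i>, with φ_0 = 1, φ_1 = x, φ_2 = x^2.
G =
  [2, 0, 2/3]
  [0, 2/3, 0]
  [2/3, 0, 2/5],
b = (-44/5, -2/15, -132/35).
Solving gives a_0 = -99/35, a_1 = -1/5, a_2 = -33/7, so
  g(x) = -33*x^2/7 - x/5 - 99/35.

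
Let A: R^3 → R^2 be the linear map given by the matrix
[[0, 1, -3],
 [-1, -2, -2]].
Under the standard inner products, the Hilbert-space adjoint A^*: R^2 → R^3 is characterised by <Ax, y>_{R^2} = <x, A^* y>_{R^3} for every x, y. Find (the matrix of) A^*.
A^* = A^T =
[[0, -1],
 [1, -2],
 [-3, -2]]

For real matrices with standard dot products, the defining identity <Ax, y> = <x, A^* y> gives (Ax)^T y = x^T (A^*) y, i.e. x^T A^T y = x^T (A^*) y. Since this holds for all x, y, we must have A^* = A^T. Therefore
A^* =
[[0, -1],
 [1, -2],
 [-3, -2]].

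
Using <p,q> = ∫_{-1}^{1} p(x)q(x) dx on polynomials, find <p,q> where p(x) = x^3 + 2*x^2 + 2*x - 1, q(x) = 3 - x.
<p,q> = -56/15

Expand the product: p(x)·q(x) = -x^4 + x^3 + 4*x^2 + 7*x - 3.
∫_{-1}^{1} of each monomial x^k gives [2/(k+1) if k even, 0 if k odd]. Integrating term-by-term (or equivalently evaluating the antiderivative F(x) = -x^5/5 + x^4/4 + 4*x^3/3 + 7*x^2/2 - 3*x at the endpoints):
  F(1) − F(−1) = 113/60 − (337/60) = -56/15.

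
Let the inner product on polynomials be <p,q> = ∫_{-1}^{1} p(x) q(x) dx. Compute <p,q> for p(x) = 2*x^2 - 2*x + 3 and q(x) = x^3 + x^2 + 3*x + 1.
<p,q> = 16/3

Expand the product: p(x)·q(x) = 2*x^5 + 7*x^3 - x^2 + 7*x + 3.
∫_{-1}^{1} of each monomial x^k gives [2/(k+1) if k even, 0 if k odd]. Integrating term-by-term (or equivalently evaluating the antiderivative F(x) = x^6/3 + 7*x^4/4 - x^3/3 + 7*x^2/2 + 3*x at the endpoints):
  F(1) − F(−1) = 33/4 − (35/12) = 16/3.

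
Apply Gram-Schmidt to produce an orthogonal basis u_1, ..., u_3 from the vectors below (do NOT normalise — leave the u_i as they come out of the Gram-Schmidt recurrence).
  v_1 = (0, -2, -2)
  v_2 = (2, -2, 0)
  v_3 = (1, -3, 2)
Orthogonal basis:
  u_1 = (0, -2, -2)
  u_2 = (2, -1, 1)
  u_3 = (-4/3, -4/3, 4/3)

Apply the Gram-Schmidt recurrence
  u_1 = v_1
  u_i = v_i − Σ_{j<i} ((v_i · u_j) / (u_j · u_j)) · u_j.

Step by step this gives:
  u_1 = (0, -2, -2)
  u_2 = (2, -1, 1)
  u_3 = (-4/3, -4/3, 4/3)

Orthogonality check:
  u_2 · u_1 = 0 (should be 0)
  u_3 · u_1 = 0 (should be 0)
  u_3 · u_2 = 0 (should be 0)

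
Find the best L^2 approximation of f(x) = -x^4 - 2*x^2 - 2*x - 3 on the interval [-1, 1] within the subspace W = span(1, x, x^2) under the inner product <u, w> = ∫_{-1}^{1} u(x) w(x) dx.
g(x) = -20*x^2/7 - 2*x - 102/35

The best approximation g ∈ W is the orthogonal projection of f onto W. Writing g = a_0 + a_1 x + a_2 x^2, the coefficients solve the normal equations G · a = b where
  G_{ij} = <φ_i, φ_j> and b_i = <f, φ_i>, with φ_0 = 1, φ_1 = x, φ_2 = x^2.
G =
  [2, 0, 2/3]
  [0, 2/3, 0]
  [2/3, 0, 2/5],
b = (-116/15, -4/3, -108/35).
Solving gives a_0 = -102/35, a_1 = -2, a_2 = -20/7, so
  g(x) = -20*x^2/7 - 2*x - 102/35.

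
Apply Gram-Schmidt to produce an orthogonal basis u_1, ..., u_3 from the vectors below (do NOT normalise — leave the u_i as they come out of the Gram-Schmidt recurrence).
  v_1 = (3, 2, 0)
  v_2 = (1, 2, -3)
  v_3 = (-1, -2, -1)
Orthogonal basis:
  u_1 = (3, 2, 0)
  u_2 = (-8/13, 12/13, -3)
  u_3 = (96/133, -144/133, -64/133)

Apply the Gram-Schmidt recurrence
  u_1 = v_1
  u_i = v_i − Σ_{j<i} ((v_i · u_j) / (u_j · u_j)) · u_j.

Step by step this gives:
  u_1 = (3, 2, 0)
  u_2 = (-8/13, 12/13, -3)
  u_3 = (96/133, -144/133, -64/133)

Orthogonality check:
  u_2 · u_1 = 0 (should be 0)
  u_3 · u_1 = 0 (should be 0)
  u_3 · u_2 = 0 (should be 0)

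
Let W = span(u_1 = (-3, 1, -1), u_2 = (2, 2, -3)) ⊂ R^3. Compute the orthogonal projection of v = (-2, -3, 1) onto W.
proj_W(v) = (-115/62, -87/62, 67/31)

Set up U = [u_1 | ... | u_2] ∈ R^(3×2). The projector onto W = col(U) is P = U (U^T U)^(-1) U^T.
Compute U^T U =
  [11, -1]
  [-1, 17],
and U^T v = (2, -13).
Solve U^T U · c = U^T v for the coefficients: c = (7/62, -47/62). The projection is proj_W(v) = U c.
Check: (v - proj_W(v)) · u_1 = 0  (should be 0).
Check: (v - proj_W(v)) · u_2 = 0  (should be 0).
Result: proj_W(v) = (-115/62, -87/62, 67/31).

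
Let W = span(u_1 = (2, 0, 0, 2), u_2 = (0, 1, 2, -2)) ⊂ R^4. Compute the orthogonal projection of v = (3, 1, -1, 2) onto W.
proj_W(v) = (5/2, 0, 0, 5/2)

Set up U = [u_1 | ... | u_2] ∈ R^(4×2). The projector onto W = col(U) is P = U (U^T U)^(-1) U^T.
Compute U^T U =
  [8, -4]
  [-4, 9],
and U^T v = (10, -5).
Solve U^T U · c = U^T v for the coefficients: c = (5/4, 0). The projection is proj_W(v) = U c.
Check: (v - proj_W(v)) · u_1 = 0  (should be 0).
Check: (v - proj_W(v)) · u_2 = 0  (should be 0).
Result: proj_W(v) = (5/2, 0, 0, 5/2).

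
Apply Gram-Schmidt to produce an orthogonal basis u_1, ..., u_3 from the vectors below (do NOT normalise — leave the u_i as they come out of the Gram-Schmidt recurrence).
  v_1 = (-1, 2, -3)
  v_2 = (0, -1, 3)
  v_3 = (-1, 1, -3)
Orthogonal basis:
  u_1 = (-1, 2, -3)
  u_2 = (-11/14, 4/7, 9/14)
  u_3 = (-9/19, -9/19, -3/19)

Apply the Gram-Schmidt recurrence
  u_1 = v_1
  u_i = v_i − Σ_{j<i} ((v_i · u_j) / (u_j · u_j)) · u_j.

Step by step this gives:
  u_1 = (-1, 2, -3)
  u_2 = (-11/14, 4/7, 9/14)
  u_3 = (-9/19, -9/19, -3/19)

Orthogonality check:
  u_2 · u_1 = 0 (should be 0)
  u_3 · u_1 = 0 (should be 0)
  u_3 · u_2 = 0 (should be 0)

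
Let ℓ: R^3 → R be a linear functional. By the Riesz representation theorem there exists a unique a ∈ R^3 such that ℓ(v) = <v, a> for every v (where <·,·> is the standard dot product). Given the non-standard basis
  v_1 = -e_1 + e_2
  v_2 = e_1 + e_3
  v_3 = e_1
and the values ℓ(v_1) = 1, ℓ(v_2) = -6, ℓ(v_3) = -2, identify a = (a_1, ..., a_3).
a = (-2, -1, -4)

Write a = (a_1, ..., a_3) in the standard basis. For each basis vector v_i, ℓ(v_i) = <v_i, a> is a linear equation in the a_j's. Collect the n equations into a matrix system V a = ℓ, where row i of V is v_i (expressed in the standard basis). Since V is invertible (lower-triangular with 1s on the diagonal, up to permutation), solve by back-substitution:
  V =
[[-1, 1, 0],
 [1, 0, 1],
 [1, 0, 0]]
  V a = (1, -6, -2)
Solving gives a = (-2, -1, -4).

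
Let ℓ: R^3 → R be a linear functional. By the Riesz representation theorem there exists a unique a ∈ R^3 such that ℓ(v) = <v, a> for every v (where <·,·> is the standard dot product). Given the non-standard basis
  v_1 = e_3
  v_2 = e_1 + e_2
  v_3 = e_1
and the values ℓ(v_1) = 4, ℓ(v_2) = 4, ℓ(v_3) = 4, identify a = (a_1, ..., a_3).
a = (4, 0, 4)

Write a = (a_1, ..., a_3) in the standard basis. For each basis vector v_i, ℓ(v_i) = <v_i, a> is a linear equation in the a_j's. Collect the n equations into a matrix system V a = ℓ, where row i of V is v_i (expressed in the standard basis). Since V is invertible (lower-triangular with 1s on the diagonal, up to permutation), solve by back-substitution:
  V =
[[0, 0, 1],
 [1, 1, 0],
 [1, 0, 0]]
  V a = (4, 4, 4)
Solving gives a = (4, 0, 4).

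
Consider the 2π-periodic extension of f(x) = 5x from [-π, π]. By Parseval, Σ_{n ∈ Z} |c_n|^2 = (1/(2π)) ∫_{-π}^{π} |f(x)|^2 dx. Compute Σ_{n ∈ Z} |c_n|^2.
Σ |c_n|^2 = 25π^2/3

Expand and integrate term by term over [-π, π]:
  ∫ (5x)^2 dx = 25·(2π^3/3); ∫ 2·5·(0)·x dx = 0 (odd integrand); ∫ 0^2 dx = 0·2π.
So (1/(2π)) ∫_{-π}^{π} (5x)^2 dx = 25π^2/3 + 0 = 25π^2/3.
Parseval ⇒ Σ |c_n|^2 = 25π^2/3.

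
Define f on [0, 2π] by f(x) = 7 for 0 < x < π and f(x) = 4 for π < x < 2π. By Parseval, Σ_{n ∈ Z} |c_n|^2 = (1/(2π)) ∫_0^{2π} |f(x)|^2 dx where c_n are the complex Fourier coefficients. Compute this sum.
Σ |c_n|^2 = 65/2

Parseval equates the L^2 energy of f (normalised by 1/(2π)) with the ℓ^2 sum of its Fourier coefficients: (1/(2π)) ∫_0^{2π} |f|^2 = Σ |c_n|^2.
Compute the left side: (1/(2π)) [∫_0^π 7^2 dx + ∫_π^{2π} 4^2 dx] = (1/(2π)) · (49π + 16π) = (49 + 16)/2 = 65/2.
So Σ_{n ∈ Z} |c_n|^2 = 65/2.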